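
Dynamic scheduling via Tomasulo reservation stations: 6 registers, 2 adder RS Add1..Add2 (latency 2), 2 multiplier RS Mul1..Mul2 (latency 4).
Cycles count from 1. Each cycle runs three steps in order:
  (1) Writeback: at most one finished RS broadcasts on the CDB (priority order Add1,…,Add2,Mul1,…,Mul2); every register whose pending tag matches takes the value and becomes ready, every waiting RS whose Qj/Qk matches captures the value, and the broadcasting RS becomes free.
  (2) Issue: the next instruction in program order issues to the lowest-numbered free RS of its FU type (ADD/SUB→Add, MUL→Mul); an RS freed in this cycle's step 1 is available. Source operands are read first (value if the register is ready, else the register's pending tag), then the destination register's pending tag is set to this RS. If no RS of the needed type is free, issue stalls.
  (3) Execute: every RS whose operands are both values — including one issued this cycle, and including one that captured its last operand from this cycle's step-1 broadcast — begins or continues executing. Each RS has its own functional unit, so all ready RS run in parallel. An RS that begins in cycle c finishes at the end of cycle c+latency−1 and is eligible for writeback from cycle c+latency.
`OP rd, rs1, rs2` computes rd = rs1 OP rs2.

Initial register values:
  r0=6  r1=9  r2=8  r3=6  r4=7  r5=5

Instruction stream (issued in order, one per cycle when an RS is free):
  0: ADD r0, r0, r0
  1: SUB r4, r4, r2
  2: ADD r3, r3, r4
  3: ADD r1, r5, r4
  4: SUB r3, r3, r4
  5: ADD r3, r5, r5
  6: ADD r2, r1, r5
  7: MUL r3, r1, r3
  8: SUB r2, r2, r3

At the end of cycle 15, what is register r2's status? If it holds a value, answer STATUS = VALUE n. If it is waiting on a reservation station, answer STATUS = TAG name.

cycle 1: issue ADD r0<-Add1 // r0:Add1,r1:9,r2:8,r3:6,r4:7,r5:5
cycle 2: issue SUB r4<-Add2 // r0:Add1,r1:9,r2:8,r3:6,r4:Add2,r5:5
cycle 3: CDB Add1=12; issue ADD r3<-Add1 // r0:12,r1:9,r2:8,r3:Add1,r4:Add2,r5:5
cycle 4: CDB Add2=-1; issue ADD r1<-Add2 // r0:12,r1:Add2,r2:8,r3:Add1,r4:-1,r5:5
cycle 5: stall // r0:12,r1:Add2,r2:8,r3:Add1,r4:-1,r5:5
cycle 6: CDB Add1=5; issue SUB r3<-Add1 // r0:12,r1:Add2,r2:8,r3:Add1,r4:-1,r5:5
cycle 7: CDB Add2=4; issue ADD r3<-Add2 // r0:12,r1:4,r2:8,r3:Add2,r4:-1,r5:5
cycle 8: CDB Add1=6; issue ADD r2<-Add1 // r0:12,r1:4,r2:Add1,r3:Add2,r4:-1,r5:5
cycle 9: CDB Add2=10; issue MUL r3<-Mul1 // r0:12,r1:4,r2:Add1,r3:Mul1,r4:-1,r5:5
cycle 10: CDB Add1=9; issue SUB r2<-Add1 // r0:12,r1:4,r2:Add1,r3:Mul1,r4:-1,r5:5
cycle 11: - // r0:12,r1:4,r2:Add1,r3:Mul1,r4:-1,r5:5
cycle 12: - // r0:12,r1:4,r2:Add1,r3:Mul1,r4:-1,r5:5
cycle 13: CDB Mul1=40 // r0:12,r1:4,r2:Add1,r3:40,r4:-1,r5:5
cycle 14: - // r0:12,r1:4,r2:Add1,r3:40,r4:-1,r5:5
cycle 15: CDB Add1=-31 // r0:12,r1:4,r2:-31,r3:40,r4:-1,r5:5

STATUS = VALUE -31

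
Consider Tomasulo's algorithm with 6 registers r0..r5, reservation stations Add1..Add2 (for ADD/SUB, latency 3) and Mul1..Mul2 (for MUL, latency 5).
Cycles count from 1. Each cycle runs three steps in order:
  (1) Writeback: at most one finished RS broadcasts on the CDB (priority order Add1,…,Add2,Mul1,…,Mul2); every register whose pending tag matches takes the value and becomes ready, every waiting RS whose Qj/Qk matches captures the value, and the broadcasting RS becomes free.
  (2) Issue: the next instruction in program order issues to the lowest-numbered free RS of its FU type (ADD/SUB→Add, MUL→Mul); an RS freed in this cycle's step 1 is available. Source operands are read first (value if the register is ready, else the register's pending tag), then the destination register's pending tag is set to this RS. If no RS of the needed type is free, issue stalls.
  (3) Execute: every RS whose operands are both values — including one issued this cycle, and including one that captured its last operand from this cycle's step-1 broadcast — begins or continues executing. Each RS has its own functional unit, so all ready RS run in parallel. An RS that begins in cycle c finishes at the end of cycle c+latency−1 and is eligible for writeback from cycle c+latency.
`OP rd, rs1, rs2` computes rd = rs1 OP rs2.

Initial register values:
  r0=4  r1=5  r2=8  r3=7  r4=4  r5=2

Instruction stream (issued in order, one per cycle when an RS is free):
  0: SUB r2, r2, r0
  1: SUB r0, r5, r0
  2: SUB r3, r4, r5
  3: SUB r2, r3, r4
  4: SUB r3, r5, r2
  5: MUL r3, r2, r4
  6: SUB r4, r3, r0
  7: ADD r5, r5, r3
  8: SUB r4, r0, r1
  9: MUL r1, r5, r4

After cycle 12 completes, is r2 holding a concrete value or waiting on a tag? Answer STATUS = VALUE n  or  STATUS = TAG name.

c1: issue SUB r2<-Add1 | r0:4,r1:5,r2:Add1,r3:7,r4:4,r5:2
c2: issue SUB r0<-Add2 | r0:Add2,r1:5,r2:Add1,r3:7,r4:4,r5:2
c3: stall | r0:Add2,r1:5,r2:Add1,r3:7,r4:4,r5:2
c4: CDB Add1=4; issue SUB r3<-Add1 | r0:Add2,r1:5,r2:4,r3:Add1,r4:4,r5:2
c5: CDB Add2=-2; issue SUB r2<-Add2 | r0:-2,r1:5,r2:Add2,r3:Add1,r4:4,r5:2
c6: stall | r0:-2,r1:5,r2:Add2,r3:Add1,r4:4,r5:2
c7: CDB Add1=2; issue SUB r3<-Add1 | r0:-2,r1:5,r2:Add2,r3:Add1,r4:4,r5:2
c8: issue MUL r3<-Mul1 | r0:-2,r1:5,r2:Add2,r3:Mul1,r4:4,r5:2
c9: stall | r0:-2,r1:5,r2:Add2,r3:Mul1,r4:4,r5:2
c10: CDB Add2=-2; issue SUB r4<-Add2 | r0:-2,r1:5,r2:-2,r3:Mul1,r4:Add2,r5:2
c11: stall | r0:-2,r1:5,r2:-2,r3:Mul1,r4:Add2,r5:2
c12: stall | r0:-2,r1:5,r2:-2,r3:Mul1,r4:Add2,r5:2

STATUS = VALUE -2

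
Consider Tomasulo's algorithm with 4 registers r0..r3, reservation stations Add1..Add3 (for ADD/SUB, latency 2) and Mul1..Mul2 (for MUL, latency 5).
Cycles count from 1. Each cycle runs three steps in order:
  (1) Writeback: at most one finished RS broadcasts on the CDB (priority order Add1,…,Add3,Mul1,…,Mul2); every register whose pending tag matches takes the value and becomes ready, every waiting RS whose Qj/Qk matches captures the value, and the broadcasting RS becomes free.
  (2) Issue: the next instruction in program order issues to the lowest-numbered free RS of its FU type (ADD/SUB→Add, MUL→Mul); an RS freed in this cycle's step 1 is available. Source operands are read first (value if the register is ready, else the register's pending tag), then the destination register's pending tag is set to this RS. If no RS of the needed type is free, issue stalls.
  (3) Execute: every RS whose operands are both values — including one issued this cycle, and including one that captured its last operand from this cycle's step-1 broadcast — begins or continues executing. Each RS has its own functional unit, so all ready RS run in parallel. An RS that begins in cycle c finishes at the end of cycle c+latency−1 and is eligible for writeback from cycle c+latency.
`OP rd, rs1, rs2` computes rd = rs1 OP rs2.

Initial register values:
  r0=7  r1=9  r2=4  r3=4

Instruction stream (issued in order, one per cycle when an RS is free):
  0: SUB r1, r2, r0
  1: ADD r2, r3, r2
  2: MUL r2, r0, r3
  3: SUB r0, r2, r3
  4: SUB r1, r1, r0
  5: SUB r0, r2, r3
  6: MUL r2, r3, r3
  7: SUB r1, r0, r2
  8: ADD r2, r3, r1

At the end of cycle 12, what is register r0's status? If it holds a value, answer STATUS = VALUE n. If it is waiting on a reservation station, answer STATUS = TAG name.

STATUS = VALUE 24

c1: issue SUB r1<-Add1 | r0:7,r1:Add1,r2:4,r3:4
c2: issue ADD r2<-Add2 | r0:7,r1:Add1,r2:Add2,r3:4
c3: CDB Add1=-3; issue MUL r2<-Mul1 | r0:7,r1:-3,r2:Mul1,r3:4
c4: CDB Add2=8; issue SUB r0<-Add1 | r0:Add1,r1:-3,r2:Mul1,r3:4
c5: issue SUB r1<-Add2 | r0:Add1,r1:Add2,r2:Mul1,r3:4
c6: issue SUB r0<-Add3 | r0:Add3,r1:Add2,r2:Mul1,r3:4
c7: issue MUL r2<-Mul2 | r0:Add3,r1:Add2,r2:Mul2,r3:4
c8: CDB Mul1=28; stall | r0:Add3,r1:Add2,r2:Mul2,r3:4
c9: stall | r0:Add3,r1:Add2,r2:Mul2,r3:4
c10: CDB Add1=24; issue SUB r1<-Add1 | r0:Add3,r1:Add1,r2:Mul2,r3:4
c11: CDB Add3=24; issue ADD r2<-Add3 | r0:24,r1:Add1,r2:Add3,r3:4
c12: CDB Add2=-27 | r0:24,r1:Add1,r2:Add3,r3:4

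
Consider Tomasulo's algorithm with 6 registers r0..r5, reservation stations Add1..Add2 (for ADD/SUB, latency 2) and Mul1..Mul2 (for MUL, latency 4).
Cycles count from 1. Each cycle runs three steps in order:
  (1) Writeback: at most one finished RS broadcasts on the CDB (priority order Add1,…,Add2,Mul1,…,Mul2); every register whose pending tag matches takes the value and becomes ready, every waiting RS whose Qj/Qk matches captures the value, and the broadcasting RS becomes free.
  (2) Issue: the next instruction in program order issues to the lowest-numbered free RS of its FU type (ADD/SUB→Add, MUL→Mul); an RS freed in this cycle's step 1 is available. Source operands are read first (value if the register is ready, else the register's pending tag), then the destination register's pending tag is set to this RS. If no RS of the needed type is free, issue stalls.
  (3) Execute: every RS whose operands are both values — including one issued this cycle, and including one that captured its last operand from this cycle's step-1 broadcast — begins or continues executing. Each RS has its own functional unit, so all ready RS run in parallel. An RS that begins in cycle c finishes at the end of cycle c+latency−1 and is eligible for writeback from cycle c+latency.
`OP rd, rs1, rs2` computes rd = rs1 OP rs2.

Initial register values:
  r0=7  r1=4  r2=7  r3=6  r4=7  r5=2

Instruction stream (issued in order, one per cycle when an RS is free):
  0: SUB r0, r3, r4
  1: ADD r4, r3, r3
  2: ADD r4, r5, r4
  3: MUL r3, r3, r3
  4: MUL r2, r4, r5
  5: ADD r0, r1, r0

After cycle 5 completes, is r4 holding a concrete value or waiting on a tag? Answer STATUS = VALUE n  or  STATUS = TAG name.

STATUS = TAG Add1

cycle 1: issue SUB r0<-Add1 // r0:Add1,r1:4,r2:7,r3:6,r4:7,r5:2
cycle 2: issue ADD r4<-Add2 // r0:Add1,r1:4,r2:7,r3:6,r4:Add2,r5:2
cycle 3: CDB Add1=-1; issue ADD r4<-Add1 // r0:-1,r1:4,r2:7,r3:6,r4:Add1,r5:2
cycle 4: CDB Add2=12; issue MUL r3<-Mul1 // r0:-1,r1:4,r2:7,r3:Mul1,r4:Add1,r5:2
cycle 5: issue MUL r2<-Mul2 // r0:-1,r1:4,r2:Mul2,r3:Mul1,r4:Add1,r5:2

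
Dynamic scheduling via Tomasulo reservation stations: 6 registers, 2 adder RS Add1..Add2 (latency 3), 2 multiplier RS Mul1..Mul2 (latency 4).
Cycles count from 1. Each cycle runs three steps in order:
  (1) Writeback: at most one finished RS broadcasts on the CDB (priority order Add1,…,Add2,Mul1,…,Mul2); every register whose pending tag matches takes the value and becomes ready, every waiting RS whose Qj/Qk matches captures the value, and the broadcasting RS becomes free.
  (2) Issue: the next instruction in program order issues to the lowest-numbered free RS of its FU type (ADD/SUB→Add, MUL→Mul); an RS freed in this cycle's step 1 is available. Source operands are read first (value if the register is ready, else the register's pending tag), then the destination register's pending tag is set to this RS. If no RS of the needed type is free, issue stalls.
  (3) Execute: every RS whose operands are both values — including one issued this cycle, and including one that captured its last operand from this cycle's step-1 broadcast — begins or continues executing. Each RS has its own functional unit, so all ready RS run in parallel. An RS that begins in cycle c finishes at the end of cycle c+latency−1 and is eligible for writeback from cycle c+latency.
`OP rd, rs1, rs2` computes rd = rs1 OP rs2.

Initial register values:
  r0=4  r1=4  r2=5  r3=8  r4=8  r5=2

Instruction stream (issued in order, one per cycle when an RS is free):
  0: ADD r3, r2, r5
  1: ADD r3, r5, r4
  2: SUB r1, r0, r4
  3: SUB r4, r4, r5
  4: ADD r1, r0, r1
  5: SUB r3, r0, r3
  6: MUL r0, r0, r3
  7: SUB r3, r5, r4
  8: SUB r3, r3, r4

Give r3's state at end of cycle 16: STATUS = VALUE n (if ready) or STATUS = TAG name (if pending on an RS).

STATUS = VALUE -10

  c1: issue ADD r3<-Add1  regs: r0:4,r1:4,r2:5,r3:Add1,r4:8,r5:2
  c2: issue ADD r3<-Add2  regs: r0:4,r1:4,r2:5,r3:Add2,r4:8,r5:2
  c3: stall  regs: r0:4,r1:4,r2:5,r3:Add2,r4:8,r5:2
  c4: CDB Add1=7; issue SUB r1<-Add1  regs: r0:4,r1:Add1,r2:5,r3:Add2,r4:8,r5:2
  c5: CDB Add2=10; issue SUB r4<-Add2  regs: r0:4,r1:Add1,r2:5,r3:10,r4:Add2,r5:2
  c6: stall  regs: r0:4,r1:Add1,r2:5,r3:10,r4:Add2,r5:2
  c7: CDB Add1=-4; issue ADD r1<-Add1  regs: r0:4,r1:Add1,r2:5,r3:10,r4:Add2,r5:2
  c8: CDB Add2=6; issue SUB r3<-Add2  regs: r0:4,r1:Add1,r2:5,r3:Add2,r4:6,r5:2
  c9: issue MUL r0<-Mul1  regs: r0:Mul1,r1:Add1,r2:5,r3:Add2,r4:6,r5:2
  c10: CDB Add1=0; issue SUB r3<-Add1  regs: r0:Mul1,r1:0,r2:5,r3:Add1,r4:6,r5:2
  c11: CDB Add2=-6; issue SUB r3<-Add2  regs: r0:Mul1,r1:0,r2:5,r3:Add2,r4:6,r5:2
  c12: -  regs: r0:Mul1,r1:0,r2:5,r3:Add2,r4:6,r5:2
  c13: CDB Add1=-4  regs: r0:Mul1,r1:0,r2:5,r3:Add2,r4:6,r5:2
  c14: -  regs: r0:Mul1,r1:0,r2:5,r3:Add2,r4:6,r5:2
  c15: CDB Mul1=-24  regs: r0:-24,r1:0,r2:5,r3:Add2,r4:6,r5:2
  c16: CDB Add2=-10  regs: r0:-24,r1:0,r2:5,r3:-10,r4:6,r5:2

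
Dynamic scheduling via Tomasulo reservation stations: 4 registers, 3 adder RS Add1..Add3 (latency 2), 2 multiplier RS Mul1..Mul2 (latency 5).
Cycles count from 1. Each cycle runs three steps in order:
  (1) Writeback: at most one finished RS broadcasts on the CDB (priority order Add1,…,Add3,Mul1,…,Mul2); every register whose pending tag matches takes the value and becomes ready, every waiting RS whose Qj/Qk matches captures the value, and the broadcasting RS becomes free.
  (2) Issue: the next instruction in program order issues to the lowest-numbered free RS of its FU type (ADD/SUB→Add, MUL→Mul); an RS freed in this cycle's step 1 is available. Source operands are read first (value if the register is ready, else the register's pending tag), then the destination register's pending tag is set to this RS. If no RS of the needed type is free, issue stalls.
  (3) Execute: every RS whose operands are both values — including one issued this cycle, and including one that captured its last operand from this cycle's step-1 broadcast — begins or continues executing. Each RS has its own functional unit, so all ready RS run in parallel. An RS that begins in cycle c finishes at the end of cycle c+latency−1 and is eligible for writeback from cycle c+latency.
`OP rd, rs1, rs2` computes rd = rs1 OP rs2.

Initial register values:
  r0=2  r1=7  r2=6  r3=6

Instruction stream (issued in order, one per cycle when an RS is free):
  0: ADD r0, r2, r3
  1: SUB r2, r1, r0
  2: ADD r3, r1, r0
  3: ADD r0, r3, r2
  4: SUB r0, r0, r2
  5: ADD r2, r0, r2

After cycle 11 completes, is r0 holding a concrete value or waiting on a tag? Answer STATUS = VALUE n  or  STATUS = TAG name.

cycle 1: issue ADD r0<-Add1 // r0:Add1,r1:7,r2:6,r3:6
cycle 2: issue SUB r2<-Add2 // r0:Add1,r1:7,r2:Add2,r3:6
cycle 3: CDB Add1=12; issue ADD r3<-Add1 // r0:12,r1:7,r2:Add2,r3:Add1
cycle 4: issue ADD r0<-Add3 // r0:Add3,r1:7,r2:Add2,r3:Add1
cycle 5: CDB Add1=19; issue SUB r0<-Add1 // r0:Add1,r1:7,r2:Add2,r3:19
cycle 6: CDB Add2=-5; issue ADD r2<-Add2 // r0:Add1,r1:7,r2:Add2,r3:19
cycle 7: - // r0:Add1,r1:7,r2:Add2,r3:19
cycle 8: CDB Add3=14 // r0:Add1,r1:7,r2:Add2,r3:19
cycle 9: - // r0:Add1,r1:7,r2:Add2,r3:19
cycle 10: CDB Add1=19 // r0:19,r1:7,r2:Add2,r3:19
cycle 11: - // r0:19,r1:7,r2:Add2,r3:19

STATUS = VALUE 19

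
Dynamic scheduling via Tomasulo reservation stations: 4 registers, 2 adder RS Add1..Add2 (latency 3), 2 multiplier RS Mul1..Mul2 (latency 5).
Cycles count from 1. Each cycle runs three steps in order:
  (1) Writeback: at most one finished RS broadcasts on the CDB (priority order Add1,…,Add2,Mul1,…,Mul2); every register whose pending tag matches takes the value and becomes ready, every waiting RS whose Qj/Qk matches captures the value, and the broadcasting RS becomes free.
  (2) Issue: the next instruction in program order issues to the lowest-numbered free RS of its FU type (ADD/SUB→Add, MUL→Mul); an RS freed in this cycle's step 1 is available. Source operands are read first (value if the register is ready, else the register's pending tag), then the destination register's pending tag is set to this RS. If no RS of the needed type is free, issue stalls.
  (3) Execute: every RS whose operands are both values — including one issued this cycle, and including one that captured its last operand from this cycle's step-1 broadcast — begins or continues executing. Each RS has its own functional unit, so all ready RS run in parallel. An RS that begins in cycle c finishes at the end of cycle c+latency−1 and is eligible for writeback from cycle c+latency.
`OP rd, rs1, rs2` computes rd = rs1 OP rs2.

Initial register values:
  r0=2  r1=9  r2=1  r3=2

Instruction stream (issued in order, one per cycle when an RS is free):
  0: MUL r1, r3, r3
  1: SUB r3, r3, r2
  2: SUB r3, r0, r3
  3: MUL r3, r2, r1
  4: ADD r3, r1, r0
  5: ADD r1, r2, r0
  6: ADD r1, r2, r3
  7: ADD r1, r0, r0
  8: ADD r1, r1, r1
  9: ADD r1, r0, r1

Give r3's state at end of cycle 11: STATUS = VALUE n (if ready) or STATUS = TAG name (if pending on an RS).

cycle 1: issue MUL r1<-Mul1 // r0:2,r1:Mul1,r2:1,r3:2
cycle 2: issue SUB r3<-Add1 // r0:2,r1:Mul1,r2:1,r3:Add1
cycle 3: issue SUB r3<-Add2 // r0:2,r1:Mul1,r2:1,r3:Add2
cycle 4: issue MUL r3<-Mul2 // r0:2,r1:Mul1,r2:1,r3:Mul2
cycle 5: CDB Add1=1; issue ADD r3<-Add1 // r0:2,r1:Mul1,r2:1,r3:Add1
cycle 6: CDB Mul1=4; stall // r0:2,r1:4,r2:1,r3:Add1
cycle 7: stall // r0:2,r1:4,r2:1,r3:Add1
cycle 8: CDB Add2=1; issue ADD r1<-Add2 // r0:2,r1:Add2,r2:1,r3:Add1
cycle 9: CDB Add1=6; issue ADD r1<-Add1 // r0:2,r1:Add1,r2:1,r3:6
cycle 10: stall // r0:2,r1:Add1,r2:1,r3:6
cycle 11: CDB Add2=3; issue ADD r1<-Add2 // r0:2,r1:Add2,r2:1,r3:6

STATUS = VALUE 6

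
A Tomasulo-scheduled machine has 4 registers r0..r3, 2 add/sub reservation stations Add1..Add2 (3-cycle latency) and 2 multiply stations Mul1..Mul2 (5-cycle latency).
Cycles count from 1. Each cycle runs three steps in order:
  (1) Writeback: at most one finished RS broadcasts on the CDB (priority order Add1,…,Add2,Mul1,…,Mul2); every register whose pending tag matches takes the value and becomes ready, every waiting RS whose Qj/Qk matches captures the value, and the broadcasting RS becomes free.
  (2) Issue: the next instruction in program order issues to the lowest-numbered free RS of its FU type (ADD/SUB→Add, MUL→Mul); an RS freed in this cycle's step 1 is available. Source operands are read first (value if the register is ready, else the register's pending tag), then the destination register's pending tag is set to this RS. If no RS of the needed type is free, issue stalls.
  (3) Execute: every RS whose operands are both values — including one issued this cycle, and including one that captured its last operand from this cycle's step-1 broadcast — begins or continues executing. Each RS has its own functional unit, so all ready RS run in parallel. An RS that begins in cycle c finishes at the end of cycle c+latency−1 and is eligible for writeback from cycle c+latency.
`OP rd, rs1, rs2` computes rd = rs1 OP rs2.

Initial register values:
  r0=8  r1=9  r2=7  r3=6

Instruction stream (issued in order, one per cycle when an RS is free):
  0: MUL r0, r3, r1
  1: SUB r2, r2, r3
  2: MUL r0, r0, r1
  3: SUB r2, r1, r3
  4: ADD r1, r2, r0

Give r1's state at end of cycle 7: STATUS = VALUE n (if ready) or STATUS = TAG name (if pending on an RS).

STATUS = TAG Add1

c1: issue MUL r0<-Mul1 | r0:Mul1,r1:9,r2:7,r3:6
c2: issue SUB r2<-Add1 | r0:Mul1,r1:9,r2:Add1,r3:6
c3: issue MUL r0<-Mul2 | r0:Mul2,r1:9,r2:Add1,r3:6
c4: issue SUB r2<-Add2 | r0:Mul2,r1:9,r2:Add2,r3:6
c5: CDB Add1=1; issue ADD r1<-Add1 | r0:Mul2,r1:Add1,r2:Add2,r3:6
c6: CDB Mul1=54 | r0:Mul2,r1:Add1,r2:Add2,r3:6
c7: CDB Add2=3 | r0:Mul2,r1:Add1,r2:3,r3:6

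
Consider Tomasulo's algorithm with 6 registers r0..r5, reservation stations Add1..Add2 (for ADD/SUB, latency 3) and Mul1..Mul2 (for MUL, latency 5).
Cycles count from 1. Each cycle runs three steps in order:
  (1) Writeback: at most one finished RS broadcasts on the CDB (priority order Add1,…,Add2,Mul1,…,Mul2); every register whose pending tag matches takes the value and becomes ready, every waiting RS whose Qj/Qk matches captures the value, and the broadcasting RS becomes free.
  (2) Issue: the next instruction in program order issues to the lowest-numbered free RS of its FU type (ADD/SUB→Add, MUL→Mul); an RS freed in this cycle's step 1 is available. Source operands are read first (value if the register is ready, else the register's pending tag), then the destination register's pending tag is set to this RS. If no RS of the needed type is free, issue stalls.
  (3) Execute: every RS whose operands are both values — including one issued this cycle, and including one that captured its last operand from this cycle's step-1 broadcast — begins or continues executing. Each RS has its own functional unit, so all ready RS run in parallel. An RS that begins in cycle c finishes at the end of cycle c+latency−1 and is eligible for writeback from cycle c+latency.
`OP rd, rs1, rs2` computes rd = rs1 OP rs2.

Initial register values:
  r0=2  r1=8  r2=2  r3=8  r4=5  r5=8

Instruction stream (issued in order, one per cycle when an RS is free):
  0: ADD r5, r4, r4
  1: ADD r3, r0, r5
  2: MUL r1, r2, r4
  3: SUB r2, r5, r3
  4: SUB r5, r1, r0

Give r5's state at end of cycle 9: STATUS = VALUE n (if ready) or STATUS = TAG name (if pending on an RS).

cycle 1: issue ADD r5<-Add1 // r0:2,r1:8,r2:2,r3:8,r4:5,r5:Add1
cycle 2: issue ADD r3<-Add2 // r0:2,r1:8,r2:2,r3:Add2,r4:5,r5:Add1
cycle 3: issue MUL r1<-Mul1 // r0:2,r1:Mul1,r2:2,r3:Add2,r4:5,r5:Add1
cycle 4: CDB Add1=10; issue SUB r2<-Add1 // r0:2,r1:Mul1,r2:Add1,r3:Add2,r4:5,r5:10
cycle 5: stall // r0:2,r1:Mul1,r2:Add1,r3:Add2,r4:5,r5:10
cycle 6: stall // r0:2,r1:Mul1,r2:Add1,r3:Add2,r4:5,r5:10
cycle 7: CDB Add2=12; issue SUB r5<-Add2 // r0:2,r1:Mul1,r2:Add1,r3:12,r4:5,r5:Add2
cycle 8: CDB Mul1=10 // r0:2,r1:10,r2:Add1,r3:12,r4:5,r5:Add2
cycle 9: - // r0:2,r1:10,r2:Add1,r3:12,r4:5,r5:Add2

STATUS = TAG Add2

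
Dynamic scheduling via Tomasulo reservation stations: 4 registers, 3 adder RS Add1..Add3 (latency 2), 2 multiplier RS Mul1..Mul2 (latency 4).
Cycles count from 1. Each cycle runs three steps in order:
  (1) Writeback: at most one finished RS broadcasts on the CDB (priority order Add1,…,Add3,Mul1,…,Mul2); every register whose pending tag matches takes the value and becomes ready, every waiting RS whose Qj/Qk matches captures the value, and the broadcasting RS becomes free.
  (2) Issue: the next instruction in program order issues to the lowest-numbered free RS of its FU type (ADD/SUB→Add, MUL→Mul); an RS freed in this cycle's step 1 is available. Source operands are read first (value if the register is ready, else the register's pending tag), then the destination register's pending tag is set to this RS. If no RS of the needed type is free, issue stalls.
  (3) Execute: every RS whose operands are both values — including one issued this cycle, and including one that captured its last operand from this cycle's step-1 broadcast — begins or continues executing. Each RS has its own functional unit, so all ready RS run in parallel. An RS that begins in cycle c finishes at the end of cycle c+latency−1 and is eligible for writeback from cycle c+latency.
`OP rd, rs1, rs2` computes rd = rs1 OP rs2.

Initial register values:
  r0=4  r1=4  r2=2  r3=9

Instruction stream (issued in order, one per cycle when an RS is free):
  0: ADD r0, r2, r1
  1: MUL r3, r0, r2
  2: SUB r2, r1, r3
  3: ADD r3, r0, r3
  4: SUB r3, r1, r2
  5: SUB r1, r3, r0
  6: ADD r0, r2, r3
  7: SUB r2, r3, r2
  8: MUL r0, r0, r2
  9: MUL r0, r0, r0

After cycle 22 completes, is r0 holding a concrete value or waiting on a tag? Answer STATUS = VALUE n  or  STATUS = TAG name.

STATUS = TAG Mul2

cycle 1: issue ADD r0<-Add1 // r0:Add1,r1:4,r2:2,r3:9
cycle 2: issue MUL r3<-Mul1 // r0:Add1,r1:4,r2:2,r3:Mul1
cycle 3: CDB Add1=6; issue SUB r2<-Add1 // r0:6,r1:4,r2:Add1,r3:Mul1
cycle 4: issue ADD r3<-Add2 // r0:6,r1:4,r2:Add1,r3:Add2
cycle 5: issue SUB r3<-Add3 // r0:6,r1:4,r2:Add1,r3:Add3
cycle 6: stall // r0:6,r1:4,r2:Add1,r3:Add3
cycle 7: CDB Mul1=12; stall // r0:6,r1:4,r2:Add1,r3:Add3
cycle 8: stall // r0:6,r1:4,r2:Add1,r3:Add3
cycle 9: CDB Add1=-8; issue SUB r1<-Add1 // r0:6,r1:Add1,r2:-8,r3:Add3
cycle 10: CDB Add2=18; issue ADD r0<-Add2 // r0:Add2,r1:Add1,r2:-8,r3:Add3
cycle 11: CDB Add3=12; issue SUB r2<-Add3 // r0:Add2,r1:Add1,r2:Add3,r3:12
cycle 12: issue MUL r0<-Mul1 // r0:Mul1,r1:Add1,r2:Add3,r3:12
cycle 13: CDB Add1=6; issue MUL r0<-Mul2 // r0:Mul2,r1:6,r2:Add3,r3:12
cycle 14: CDB Add2=4 // r0:Mul2,r1:6,r2:Add3,r3:12
cycle 15: CDB Add3=20 // r0:Mul2,r1:6,r2:20,r3:12
cycle 16: - // r0:Mul2,r1:6,r2:20,r3:12
cycle 17: - // r0:Mul2,r1:6,r2:20,r3:12
cycle 18: - // r0:Mul2,r1:6,r2:20,r3:12
cycle 19: CDB Mul1=80 // r0:Mul2,r1:6,r2:20,r3:12
cycle 20: - // r0:Mul2,r1:6,r2:20,r3:12
cycle 21: - // r0:Mul2,r1:6,r2:20,r3:12
cycle 22: - // r0:Mul2,r1:6,r2:20,r3:12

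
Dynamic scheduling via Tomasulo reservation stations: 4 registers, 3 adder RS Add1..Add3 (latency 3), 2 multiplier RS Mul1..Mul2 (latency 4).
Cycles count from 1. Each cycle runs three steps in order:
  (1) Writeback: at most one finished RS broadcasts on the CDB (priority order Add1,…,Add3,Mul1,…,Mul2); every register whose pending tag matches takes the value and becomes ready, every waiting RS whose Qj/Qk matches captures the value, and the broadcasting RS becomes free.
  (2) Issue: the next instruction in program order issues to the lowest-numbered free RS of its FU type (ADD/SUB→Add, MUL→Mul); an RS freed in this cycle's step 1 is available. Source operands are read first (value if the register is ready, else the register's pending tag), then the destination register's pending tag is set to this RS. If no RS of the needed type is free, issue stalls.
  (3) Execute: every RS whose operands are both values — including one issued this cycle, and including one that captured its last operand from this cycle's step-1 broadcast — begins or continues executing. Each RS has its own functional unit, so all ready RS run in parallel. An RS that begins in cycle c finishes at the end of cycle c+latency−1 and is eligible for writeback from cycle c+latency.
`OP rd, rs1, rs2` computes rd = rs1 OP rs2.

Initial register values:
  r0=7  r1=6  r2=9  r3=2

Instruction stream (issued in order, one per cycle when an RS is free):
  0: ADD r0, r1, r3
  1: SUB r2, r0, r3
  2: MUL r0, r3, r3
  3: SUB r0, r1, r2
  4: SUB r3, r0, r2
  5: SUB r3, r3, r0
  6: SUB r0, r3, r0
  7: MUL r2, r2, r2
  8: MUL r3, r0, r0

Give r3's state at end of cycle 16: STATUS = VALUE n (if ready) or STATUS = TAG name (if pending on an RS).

STATUS = TAG Mul2

  c1: issue ADD r0<-Add1  regs: r0:Add1,r1:6,r2:9,r3:2
  c2: issue SUB r2<-Add2  regs: r0:Add1,r1:6,r2:Add2,r3:2
  c3: issue MUL r0<-Mul1  regs: r0:Mul1,r1:6,r2:Add2,r3:2
  c4: CDB Add1=8; issue SUB r0<-Add1  regs: r0:Add1,r1:6,r2:Add2,r3:2
  c5: issue SUB r3<-Add3  regs: r0:Add1,r1:6,r2:Add2,r3:Add3
  c6: stall  regs: r0:Add1,r1:6,r2:Add2,r3:Add3
  c7: CDB Add2=6; issue SUB r3<-Add2  regs: r0:Add1,r1:6,r2:6,r3:Add2
  c8: CDB Mul1=4; stall  regs: r0:Add1,r1:6,r2:6,r3:Add2
  c9: stall  regs: r0:Add1,r1:6,r2:6,r3:Add2
  c10: CDB Add1=0; issue SUB r0<-Add1  regs: r0:Add1,r1:6,r2:6,r3:Add2
  c11: issue MUL r2<-Mul1  regs: r0:Add1,r1:6,r2:Mul1,r3:Add2
  c12: issue MUL r3<-Mul2  regs: r0:Add1,r1:6,r2:Mul1,r3:Mul2
  c13: CDB Add3=-6  regs: r0:Add1,r1:6,r2:Mul1,r3:Mul2
  c14: -  regs: r0:Add1,r1:6,r2:Mul1,r3:Mul2
  c15: CDB Mul1=36  regs: r0:Add1,r1:6,r2:36,r3:Mul2
  c16: CDB Add2=-6  regs: r0:Add1,r1:6,r2:36,r3:Mul2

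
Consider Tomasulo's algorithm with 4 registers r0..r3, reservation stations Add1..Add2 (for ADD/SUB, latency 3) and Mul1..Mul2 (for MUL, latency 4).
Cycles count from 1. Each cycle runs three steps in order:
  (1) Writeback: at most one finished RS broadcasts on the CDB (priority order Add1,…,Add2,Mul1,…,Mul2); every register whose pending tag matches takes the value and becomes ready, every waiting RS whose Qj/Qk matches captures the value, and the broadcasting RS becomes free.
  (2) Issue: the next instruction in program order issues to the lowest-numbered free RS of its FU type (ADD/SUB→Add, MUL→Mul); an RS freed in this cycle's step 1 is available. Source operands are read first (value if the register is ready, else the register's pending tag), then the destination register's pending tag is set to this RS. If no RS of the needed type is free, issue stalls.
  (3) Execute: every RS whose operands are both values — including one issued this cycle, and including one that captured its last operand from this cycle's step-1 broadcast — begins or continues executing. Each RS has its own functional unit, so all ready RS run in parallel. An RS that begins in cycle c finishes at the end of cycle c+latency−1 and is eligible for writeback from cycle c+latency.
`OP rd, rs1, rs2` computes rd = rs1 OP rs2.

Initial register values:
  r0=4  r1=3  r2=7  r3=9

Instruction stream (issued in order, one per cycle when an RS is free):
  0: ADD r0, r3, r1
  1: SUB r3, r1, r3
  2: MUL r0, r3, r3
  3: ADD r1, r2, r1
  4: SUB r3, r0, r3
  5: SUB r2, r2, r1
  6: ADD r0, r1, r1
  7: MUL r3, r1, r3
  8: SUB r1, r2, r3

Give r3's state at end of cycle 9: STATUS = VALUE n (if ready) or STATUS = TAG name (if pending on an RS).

cycle 1: issue ADD r0<-Add1 // r0:Add1,r1:3,r2:7,r3:9
cycle 2: issue SUB r3<-Add2 // r0:Add1,r1:3,r2:7,r3:Add2
cycle 3: issue MUL r0<-Mul1 // r0:Mul1,r1:3,r2:7,r3:Add2
cycle 4: CDB Add1=12; issue ADD r1<-Add1 // r0:Mul1,r1:Add1,r2:7,r3:Add2
cycle 5: CDB Add2=-6; issue SUB r3<-Add2 // r0:Mul1,r1:Add1,r2:7,r3:Add2
cycle 6: stall // r0:Mul1,r1:Add1,r2:7,r3:Add2
cycle 7: CDB Add1=10; issue SUB r2<-Add1 // r0:Mul1,r1:10,r2:Add1,r3:Add2
cycle 8: stall // r0:Mul1,r1:10,r2:Add1,r3:Add2
cycle 9: CDB Mul1=36; stall // r0:36,r1:10,r2:Add1,r3:Add2

STATUS = TAG Add2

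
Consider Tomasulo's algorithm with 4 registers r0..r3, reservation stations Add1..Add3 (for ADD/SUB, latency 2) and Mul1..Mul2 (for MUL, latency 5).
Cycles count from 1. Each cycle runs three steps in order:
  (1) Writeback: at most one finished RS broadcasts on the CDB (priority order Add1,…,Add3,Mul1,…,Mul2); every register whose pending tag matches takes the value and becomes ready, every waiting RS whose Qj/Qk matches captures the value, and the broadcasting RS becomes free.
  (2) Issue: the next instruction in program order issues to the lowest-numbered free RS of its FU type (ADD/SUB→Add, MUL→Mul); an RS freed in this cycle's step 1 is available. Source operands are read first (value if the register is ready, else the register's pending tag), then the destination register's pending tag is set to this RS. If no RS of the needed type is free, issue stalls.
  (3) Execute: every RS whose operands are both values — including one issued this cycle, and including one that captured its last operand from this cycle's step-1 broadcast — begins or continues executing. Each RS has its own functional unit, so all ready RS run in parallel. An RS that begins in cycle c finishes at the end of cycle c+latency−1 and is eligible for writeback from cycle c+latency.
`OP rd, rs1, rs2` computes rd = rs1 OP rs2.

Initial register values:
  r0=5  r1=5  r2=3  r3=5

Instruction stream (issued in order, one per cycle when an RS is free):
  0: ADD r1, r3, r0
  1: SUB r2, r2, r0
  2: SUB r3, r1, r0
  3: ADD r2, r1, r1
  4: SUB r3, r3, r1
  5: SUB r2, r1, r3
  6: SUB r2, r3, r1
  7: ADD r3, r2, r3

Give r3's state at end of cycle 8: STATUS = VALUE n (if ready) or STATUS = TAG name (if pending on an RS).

c1: issue ADD r1<-Add1 | r0:5,r1:Add1,r2:3,r3:5
c2: issue SUB r2<-Add2 | r0:5,r1:Add1,r2:Add2,r3:5
c3: CDB Add1=10; issue SUB r3<-Add1 | r0:5,r1:10,r2:Add2,r3:Add1
c4: CDB Add2=-2; issue ADD r2<-Add2 | r0:5,r1:10,r2:Add2,r3:Add1
c5: CDB Add1=5; issue SUB r3<-Add1 | r0:5,r1:10,r2:Add2,r3:Add1
c6: CDB Add2=20; issue SUB r2<-Add2 | r0:5,r1:10,r2:Add2,r3:Add1
c7: CDB Add1=-5; issue SUB r2<-Add1 | r0:5,r1:10,r2:Add1,r3:-5
c8: issue ADD r3<-Add3 | r0:5,r1:10,r2:Add1,r3:Add3

STATUS = TAG Add3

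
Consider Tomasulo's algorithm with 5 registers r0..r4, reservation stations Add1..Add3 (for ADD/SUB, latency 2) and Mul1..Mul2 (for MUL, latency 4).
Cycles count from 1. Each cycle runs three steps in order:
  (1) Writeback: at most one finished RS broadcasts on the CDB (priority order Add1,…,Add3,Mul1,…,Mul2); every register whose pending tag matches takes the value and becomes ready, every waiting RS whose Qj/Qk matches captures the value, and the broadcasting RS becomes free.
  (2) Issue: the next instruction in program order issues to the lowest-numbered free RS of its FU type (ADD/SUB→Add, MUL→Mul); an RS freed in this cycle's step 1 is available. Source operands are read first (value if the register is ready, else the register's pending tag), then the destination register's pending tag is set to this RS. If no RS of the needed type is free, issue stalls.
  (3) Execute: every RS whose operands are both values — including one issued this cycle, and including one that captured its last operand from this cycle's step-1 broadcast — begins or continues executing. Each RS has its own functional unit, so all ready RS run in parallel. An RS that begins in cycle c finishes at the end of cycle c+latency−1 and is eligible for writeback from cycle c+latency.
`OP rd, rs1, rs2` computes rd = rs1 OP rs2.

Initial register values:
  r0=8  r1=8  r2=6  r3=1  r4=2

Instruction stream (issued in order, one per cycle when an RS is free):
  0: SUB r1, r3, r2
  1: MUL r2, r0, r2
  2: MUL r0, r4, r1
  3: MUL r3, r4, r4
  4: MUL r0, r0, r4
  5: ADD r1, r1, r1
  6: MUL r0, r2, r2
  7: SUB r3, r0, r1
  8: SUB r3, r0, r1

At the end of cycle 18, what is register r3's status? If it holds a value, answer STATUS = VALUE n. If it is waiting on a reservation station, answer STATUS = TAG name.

cycle 1: issue SUB r1<-Add1 // r0:8,r1:Add1,r2:6,r3:1,r4:2
cycle 2: issue MUL r2<-Mul1 // r0:8,r1:Add1,r2:Mul1,r3:1,r4:2
cycle 3: CDB Add1=-5; issue MUL r0<-Mul2 // r0:Mul2,r1:-5,r2:Mul1,r3:1,r4:2
cycle 4: stall // r0:Mul2,r1:-5,r2:Mul1,r3:1,r4:2
cycle 5: stall // r0:Mul2,r1:-5,r2:Mul1,r3:1,r4:2
cycle 6: CDB Mul1=48; issue MUL r3<-Mul1 // r0:Mul2,r1:-5,r2:48,r3:Mul1,r4:2
cycle 7: CDB Mul2=-10; issue MUL r0<-Mul2 // r0:Mul2,r1:-5,r2:48,r3:Mul1,r4:2
cycle 8: issue ADD r1<-Add1 // r0:Mul2,r1:Add1,r2:48,r3:Mul1,r4:2
cycle 9: stall // r0:Mul2,r1:Add1,r2:48,r3:Mul1,r4:2
cycle 10: CDB Add1=-10; stall // r0:Mul2,r1:-10,r2:48,r3:Mul1,r4:2
cycle 11: CDB Mul1=4; issue MUL r0<-Mul1 // r0:Mul1,r1:-10,r2:48,r3:4,r4:2
cycle 12: CDB Mul2=-20; issue SUB r3<-Add1 // r0:Mul1,r1:-10,r2:48,r3:Add1,r4:2
cycle 13: issue SUB r3<-Add2 // r0:Mul1,r1:-10,r2:48,r3:Add2,r4:2
cycle 14: - // r0:Mul1,r1:-10,r2:48,r3:Add2,r4:2
cycle 15: CDB Mul1=2304 // r0:2304,r1:-10,r2:48,r3:Add2,r4:2
cycle 16: - // r0:2304,r1:-10,r2:48,r3:Add2,r4:2
cycle 17: CDB Add1=2314 // r0:2304,r1:-10,r2:48,r3:Add2,r4:2
cycle 18: CDB Add2=2314 // r0:2304,r1:-10,r2:48,r3:2314,r4:2

STATUS = VALUE 2314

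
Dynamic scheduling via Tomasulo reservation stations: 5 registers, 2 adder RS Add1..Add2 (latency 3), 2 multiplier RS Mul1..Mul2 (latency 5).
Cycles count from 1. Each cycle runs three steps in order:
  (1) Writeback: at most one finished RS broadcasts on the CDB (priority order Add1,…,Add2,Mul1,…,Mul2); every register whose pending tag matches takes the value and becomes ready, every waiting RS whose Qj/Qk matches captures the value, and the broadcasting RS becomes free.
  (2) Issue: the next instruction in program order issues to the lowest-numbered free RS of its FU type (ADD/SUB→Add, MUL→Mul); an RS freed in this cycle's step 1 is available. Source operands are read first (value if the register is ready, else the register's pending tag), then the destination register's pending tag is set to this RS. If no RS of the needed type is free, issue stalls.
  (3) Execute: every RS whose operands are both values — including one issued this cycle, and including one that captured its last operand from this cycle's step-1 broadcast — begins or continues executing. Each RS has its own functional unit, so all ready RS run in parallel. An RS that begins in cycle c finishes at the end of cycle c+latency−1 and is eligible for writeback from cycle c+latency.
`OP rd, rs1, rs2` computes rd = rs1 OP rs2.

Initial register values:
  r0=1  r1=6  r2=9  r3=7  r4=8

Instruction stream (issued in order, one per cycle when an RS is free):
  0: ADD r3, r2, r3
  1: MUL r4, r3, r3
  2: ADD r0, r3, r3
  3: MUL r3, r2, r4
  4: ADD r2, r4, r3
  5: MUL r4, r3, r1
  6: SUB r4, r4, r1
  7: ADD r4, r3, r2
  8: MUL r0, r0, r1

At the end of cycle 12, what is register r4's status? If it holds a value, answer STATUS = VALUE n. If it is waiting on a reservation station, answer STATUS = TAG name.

STATUS = TAG Add2

  c1: issue ADD r3<-Add1  regs: r0:1,r1:6,r2:9,r3:Add1,r4:8
  c2: issue MUL r4<-Mul1  regs: r0:1,r1:6,r2:9,r3:Add1,r4:Mul1
  c3: issue ADD r0<-Add2  regs: r0:Add2,r1:6,r2:9,r3:Add1,r4:Mul1
  c4: CDB Add1=16; issue MUL r3<-Mul2  regs: r0:Add2,r1:6,r2:9,r3:Mul2,r4:Mul1
  c5: issue ADD r2<-Add1  regs: r0:Add2,r1:6,r2:Add1,r3:Mul2,r4:Mul1
  c6: stall  regs: r0:Add2,r1:6,r2:Add1,r3:Mul2,r4:Mul1
  c7: CDB Add2=32; stall  regs: r0:32,r1:6,r2:Add1,r3:Mul2,r4:Mul1
  c8: stall  regs: r0:32,r1:6,r2:Add1,r3:Mul2,r4:Mul1
  c9: CDB Mul1=256; issue MUL r4<-Mul1  regs: r0:32,r1:6,r2:Add1,r3:Mul2,r4:Mul1
  c10: issue SUB r4<-Add2  regs: r0:32,r1:6,r2:Add1,r3:Mul2,r4:Add2
  c11: stall  regs: r0:32,r1:6,r2:Add1,r3:Mul2,r4:Add2
  c12: stall  regs: r0:32,r1:6,r2:Add1,r3:Mul2,r4:Add2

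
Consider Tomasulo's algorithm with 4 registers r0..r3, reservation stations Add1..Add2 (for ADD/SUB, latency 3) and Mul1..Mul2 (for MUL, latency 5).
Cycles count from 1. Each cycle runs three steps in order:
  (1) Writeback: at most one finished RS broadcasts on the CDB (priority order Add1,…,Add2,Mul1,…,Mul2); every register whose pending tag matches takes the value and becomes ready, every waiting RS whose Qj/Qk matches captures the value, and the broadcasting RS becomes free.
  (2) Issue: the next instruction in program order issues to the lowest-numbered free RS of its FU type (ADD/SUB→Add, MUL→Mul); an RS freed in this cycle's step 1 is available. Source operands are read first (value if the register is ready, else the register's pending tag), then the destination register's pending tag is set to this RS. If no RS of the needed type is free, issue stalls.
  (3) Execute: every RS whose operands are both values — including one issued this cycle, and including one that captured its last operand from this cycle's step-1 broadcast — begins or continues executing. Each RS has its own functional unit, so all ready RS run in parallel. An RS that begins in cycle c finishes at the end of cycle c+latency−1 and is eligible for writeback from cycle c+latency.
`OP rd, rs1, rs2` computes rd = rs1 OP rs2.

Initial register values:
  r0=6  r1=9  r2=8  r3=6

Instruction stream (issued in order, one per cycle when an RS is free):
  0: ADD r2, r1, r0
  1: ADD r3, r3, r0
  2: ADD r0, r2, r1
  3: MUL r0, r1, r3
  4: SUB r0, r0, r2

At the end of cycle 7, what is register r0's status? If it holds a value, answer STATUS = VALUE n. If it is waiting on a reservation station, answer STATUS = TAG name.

STATUS = TAG Add2

  c1: issue ADD r2<-Add1  regs: r0:6,r1:9,r2:Add1,r3:6
  c2: issue ADD r3<-Add2  regs: r0:6,r1:9,r2:Add1,r3:Add2
  c3: stall  regs: r0:6,r1:9,r2:Add1,r3:Add2
  c4: CDB Add1=15; issue ADD r0<-Add1  regs: r0:Add1,r1:9,r2:15,r3:Add2
  c5: CDB Add2=12; issue MUL r0<-Mul1  regs: r0:Mul1,r1:9,r2:15,r3:12
  c6: issue SUB r0<-Add2  regs: r0:Add2,r1:9,r2:15,r3:12
  c7: CDB Add1=24  regs: r0:Add2,r1:9,r2:15,r3:12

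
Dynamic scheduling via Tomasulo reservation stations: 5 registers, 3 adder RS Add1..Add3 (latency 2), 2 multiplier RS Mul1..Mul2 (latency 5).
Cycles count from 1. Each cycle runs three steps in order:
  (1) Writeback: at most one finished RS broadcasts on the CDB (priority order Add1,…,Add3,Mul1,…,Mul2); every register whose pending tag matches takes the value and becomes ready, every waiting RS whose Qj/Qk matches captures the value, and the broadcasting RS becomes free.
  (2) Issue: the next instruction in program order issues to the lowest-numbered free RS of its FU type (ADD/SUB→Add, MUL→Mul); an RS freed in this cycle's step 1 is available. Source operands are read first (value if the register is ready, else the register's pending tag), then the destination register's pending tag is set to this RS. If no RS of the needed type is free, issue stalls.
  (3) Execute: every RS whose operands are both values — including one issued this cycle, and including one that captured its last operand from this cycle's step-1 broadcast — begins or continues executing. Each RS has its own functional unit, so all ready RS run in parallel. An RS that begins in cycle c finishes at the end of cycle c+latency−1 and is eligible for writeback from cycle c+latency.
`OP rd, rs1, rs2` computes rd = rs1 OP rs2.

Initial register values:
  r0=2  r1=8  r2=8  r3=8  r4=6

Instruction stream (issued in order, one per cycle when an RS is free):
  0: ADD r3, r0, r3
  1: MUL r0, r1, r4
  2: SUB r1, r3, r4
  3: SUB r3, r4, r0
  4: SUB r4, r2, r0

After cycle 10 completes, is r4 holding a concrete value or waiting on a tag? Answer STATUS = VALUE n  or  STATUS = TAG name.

c1: issue ADD r3<-Add1 | r0:2,r1:8,r2:8,r3:Add1,r4:6
c2: issue MUL r0<-Mul1 | r0:Mul1,r1:8,r2:8,r3:Add1,r4:6
c3: CDB Add1=10; issue SUB r1<-Add1 | r0:Mul1,r1:Add1,r2:8,r3:10,r4:6
c4: issue SUB r3<-Add2 | r0:Mul1,r1:Add1,r2:8,r3:Add2,r4:6
c5: CDB Add1=4; issue SUB r4<-Add1 | r0:Mul1,r1:4,r2:8,r3:Add2,r4:Add1
c6: - | r0:Mul1,r1:4,r2:8,r3:Add2,r4:Add1
c7: CDB Mul1=48 | r0:48,r1:4,r2:8,r3:Add2,r4:Add1
c8: - | r0:48,r1:4,r2:8,r3:Add2,r4:Add1
c9: CDB Add1=-40 | r0:48,r1:4,r2:8,r3:Add2,r4:-40
c10: CDB Add2=-42 | r0:48,r1:4,r2:8,r3:-42,r4:-40

STATUS = VALUE -40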